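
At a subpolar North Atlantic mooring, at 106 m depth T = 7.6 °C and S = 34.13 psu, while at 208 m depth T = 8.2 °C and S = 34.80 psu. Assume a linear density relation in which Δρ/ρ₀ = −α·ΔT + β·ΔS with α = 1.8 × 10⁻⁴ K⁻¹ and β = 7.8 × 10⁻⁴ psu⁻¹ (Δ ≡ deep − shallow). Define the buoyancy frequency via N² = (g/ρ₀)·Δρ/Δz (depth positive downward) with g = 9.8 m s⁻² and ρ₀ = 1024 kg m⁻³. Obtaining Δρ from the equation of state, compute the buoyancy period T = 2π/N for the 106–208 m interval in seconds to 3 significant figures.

996 s

ΔT = +0.6 K, ΔS = +0.67 psu (deep − shallow).
Δρ/ρ₀ = −αΔT + βΔS = -1.08 × 10⁻⁴ + 5.226 × 10⁻⁴ = 4.146 × 10⁻⁴, so Δρ ≈ 0.4246 kg m⁻³.
N² = (g/ρ₀)·Δρ/Δz = g·(Δρ/ρ₀)/Δz = 9.8 × 4.146 × 10⁻⁴ / 102 = 3.9834 × 10⁻⁵ s⁻².
N = √(3.9834 × 10⁻⁵) = 6.3114 × 10⁻³ rad s⁻¹ → T = 2π/N = 995.53 s ≈ 996 s.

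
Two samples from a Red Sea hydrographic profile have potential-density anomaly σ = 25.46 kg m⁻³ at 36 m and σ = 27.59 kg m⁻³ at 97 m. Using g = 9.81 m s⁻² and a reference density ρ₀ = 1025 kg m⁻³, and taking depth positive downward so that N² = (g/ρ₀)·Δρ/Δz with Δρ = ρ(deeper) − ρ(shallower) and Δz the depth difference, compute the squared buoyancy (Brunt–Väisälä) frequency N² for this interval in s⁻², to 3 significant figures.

3.34 × 10⁻⁴ s⁻²

Δρ = 1027.59 − 1025.46 = 2.13 kg m⁻³ over Δz = 97 − 36 = 61 m.
N² = (9.81/1025) × (2.13/61) = 3.3419 × 10⁻⁴ s⁻² ≈ 3.34 × 10⁻⁴ s⁻².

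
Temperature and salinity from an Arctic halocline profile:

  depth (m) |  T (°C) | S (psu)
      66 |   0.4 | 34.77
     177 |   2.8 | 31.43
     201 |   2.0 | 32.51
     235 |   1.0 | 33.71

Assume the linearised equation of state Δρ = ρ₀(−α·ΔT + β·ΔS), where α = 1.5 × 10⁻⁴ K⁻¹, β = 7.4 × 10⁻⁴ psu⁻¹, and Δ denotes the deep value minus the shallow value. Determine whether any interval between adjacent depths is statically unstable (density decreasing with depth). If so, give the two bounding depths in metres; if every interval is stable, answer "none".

66–177 m

Evaluate Δρ/ρ₀ = −αΔT + βΔS across each adjacent pair:
  66–177 m: −αΔT+βΔS = −(1.5 × 10⁻⁴)(+2.4)+(7.4 × 10⁻⁴)(-3.34) = -2.8 × 10⁻³ → UNSTABLE
  177–201 m: −αΔT+βΔS = −(1.5 × 10⁻⁴)(-0.8)+(7.4 × 10⁻⁴)(+1.08) = 9.2 × 10⁻⁴ → stable
  201–235 m: −αΔT+βΔS = −(1.5 × 10⁻⁴)(-1.0)+(7.4 × 10⁻⁴)(+1.20) = 1.0 × 10⁻³ → stable
The 66–177 m interval has Δρ < 0: lighter water underlies denser water.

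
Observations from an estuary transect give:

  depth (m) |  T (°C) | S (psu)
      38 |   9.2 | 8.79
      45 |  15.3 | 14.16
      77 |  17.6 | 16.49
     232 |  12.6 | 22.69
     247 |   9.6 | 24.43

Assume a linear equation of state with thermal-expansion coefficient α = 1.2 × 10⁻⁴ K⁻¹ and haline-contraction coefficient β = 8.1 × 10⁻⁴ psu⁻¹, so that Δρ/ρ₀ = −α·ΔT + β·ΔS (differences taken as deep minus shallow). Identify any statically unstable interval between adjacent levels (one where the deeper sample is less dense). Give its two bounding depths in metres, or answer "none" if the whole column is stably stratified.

Evaluate Δρ/ρ₀ = −αΔT + βΔS across each adjacent pair:
  38–45 m: −αΔT+βΔS = −(1.2 × 10⁻⁴)(+6.1)+(8.1 × 10⁻⁴)(+5.37) = 3.6 × 10⁻³ → stable
  45–77 m: −αΔT+βΔS = −(1.2 × 10⁻⁴)(+2.3)+(8.1 × 10⁻⁴)(+2.33) = 1.6 × 10⁻³ → stable
  77–232 m: −αΔT+βΔS = −(1.2 × 10⁻⁴)(-5.0)+(8.1 × 10⁻⁴)(+6.20) = 5.6 × 10⁻³ → stable
  232–247 m: −αΔT+βΔS = −(1.2 × 10⁻⁴)(-3.0)+(8.1 × 10⁻⁴)(+1.74) = 1.8 × 10⁻³ → stable
Every interval has Δρ > 0: the column is stably stratified throughout.

none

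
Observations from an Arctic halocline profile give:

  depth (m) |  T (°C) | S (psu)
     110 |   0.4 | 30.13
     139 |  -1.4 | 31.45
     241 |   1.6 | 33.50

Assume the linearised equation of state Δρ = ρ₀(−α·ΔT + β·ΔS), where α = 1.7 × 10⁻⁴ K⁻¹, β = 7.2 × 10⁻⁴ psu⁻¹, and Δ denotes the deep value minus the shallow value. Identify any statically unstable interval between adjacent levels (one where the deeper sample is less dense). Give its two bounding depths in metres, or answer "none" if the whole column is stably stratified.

Evaluate Δρ/ρ₀ = −αΔT + βΔS across each adjacent pair:
  110–139 m: −αΔT+βΔS = −(1.7 × 10⁻⁴)(-1.8)+(7.2 × 10⁻⁴)(+1.32) = 1.3 × 10⁻³ → stable
  139–241 m: −αΔT+βΔS = −(1.7 × 10⁻⁴)(+3.0)+(7.2 × 10⁻⁴)(+2.05) = 9.7 × 10⁻⁴ → stable
Every interval has Δρ > 0: the column is stably stratified throughout.

none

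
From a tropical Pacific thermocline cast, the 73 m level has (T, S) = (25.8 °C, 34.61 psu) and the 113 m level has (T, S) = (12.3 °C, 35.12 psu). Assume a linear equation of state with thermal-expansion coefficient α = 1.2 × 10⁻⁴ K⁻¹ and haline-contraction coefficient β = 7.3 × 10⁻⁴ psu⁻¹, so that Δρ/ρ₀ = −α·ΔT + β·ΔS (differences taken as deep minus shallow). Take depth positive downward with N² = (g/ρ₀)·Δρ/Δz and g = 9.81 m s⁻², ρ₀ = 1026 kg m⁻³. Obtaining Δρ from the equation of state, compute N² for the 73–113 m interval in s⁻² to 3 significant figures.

4.89 × 10⁻⁴ s⁻²

ΔT = -13.5 K, ΔS = +0.51 psu (deep − shallow).
Δρ/ρ₀ = −αΔT + βΔS = 1.62 × 10⁻³ + 3.723 × 10⁻⁴ = 1.9923 × 10⁻³, so Δρ ≈ 2.044 kg m⁻³.
N² = (g/ρ₀)·Δρ/Δz = g·(Δρ/ρ₀)/Δz = 9.81 × 1.9923 × 10⁻³ / 40 = 4.8861 × 10⁻⁴ s⁻² ≈ 4.89 × 10⁻⁴ s⁻².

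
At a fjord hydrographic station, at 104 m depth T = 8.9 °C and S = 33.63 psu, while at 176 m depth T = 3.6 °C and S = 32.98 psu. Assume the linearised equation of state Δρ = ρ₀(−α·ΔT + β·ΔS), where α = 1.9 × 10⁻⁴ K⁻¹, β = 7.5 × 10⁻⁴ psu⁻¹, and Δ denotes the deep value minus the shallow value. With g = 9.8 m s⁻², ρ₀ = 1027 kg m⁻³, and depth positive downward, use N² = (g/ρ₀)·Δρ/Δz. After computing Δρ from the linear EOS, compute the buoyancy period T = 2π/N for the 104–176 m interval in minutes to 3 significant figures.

ΔT = -5.3 K, ΔS = -0.65 psu (deep − shallow).
Δρ/ρ₀ = −αΔT + βΔS = 1.007 × 10⁻³ − 4.875 × 10⁻⁴ = 5.195 × 10⁻⁴, so Δρ ≈ 0.5335 kg m⁻³.
N² = (g/ρ₀)·Δρ/Δz = g·(Δρ/ρ₀)/Δz = 9.8 × 5.195 × 10⁻⁴ / 72 = 7.0710 × 10⁻⁵ s⁻².
N = √(7.0710 × 10⁻⁵) = 8.4089 × 10⁻³ rad s⁻¹ → T = 2π/N = 747.21 s = 12.454 min ≈ 12.5 min.

12.5 min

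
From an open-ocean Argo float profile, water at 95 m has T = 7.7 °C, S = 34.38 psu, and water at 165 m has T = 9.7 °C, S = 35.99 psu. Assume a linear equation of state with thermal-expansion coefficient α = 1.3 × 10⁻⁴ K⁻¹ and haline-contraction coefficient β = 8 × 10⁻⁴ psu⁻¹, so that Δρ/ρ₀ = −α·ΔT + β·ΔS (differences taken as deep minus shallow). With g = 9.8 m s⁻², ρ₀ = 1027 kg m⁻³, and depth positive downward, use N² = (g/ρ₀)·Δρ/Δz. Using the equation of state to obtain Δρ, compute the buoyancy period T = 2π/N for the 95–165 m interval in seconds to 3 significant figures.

524 s

ΔT = +2.0 K, ΔS = +1.61 psu (deep − shallow).
Δρ/ρ₀ = −αΔT + βΔS = -2.60 × 10⁻⁴ + 1.288 × 10⁻³ = 1.028 × 10⁻³, so Δρ ≈ 1.056 kg m⁻³.
N² = (g/ρ₀)·Δρ/Δz = g·(Δρ/ρ₀)/Δz = 9.8 × 1.028 × 10⁻³ / 70 = 1.4392 × 10⁻⁴ s⁻².
N = √(1.4392 × 10⁻⁴) = 0.011997 rad s⁻¹ → T = 2π/N = 523.73 s ≈ 524 s.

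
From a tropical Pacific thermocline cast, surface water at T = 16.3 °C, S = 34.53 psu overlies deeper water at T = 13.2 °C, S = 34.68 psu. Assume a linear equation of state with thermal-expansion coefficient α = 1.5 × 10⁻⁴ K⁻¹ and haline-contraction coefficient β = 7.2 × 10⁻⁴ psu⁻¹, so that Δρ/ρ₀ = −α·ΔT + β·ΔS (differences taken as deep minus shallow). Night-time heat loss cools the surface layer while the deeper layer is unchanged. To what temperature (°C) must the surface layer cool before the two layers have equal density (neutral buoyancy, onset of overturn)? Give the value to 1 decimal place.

12.5 °C

Neutral buoyancy requires Δρ = 0, i.e. −α(T_deep − T_surf′) + β(S_deep − S_surf) = 0.
T_surf′ = T_deep − (β/α)·ΔS = 13.2 − (7.2 × 10⁻⁴/1.5 × 10⁻⁴)·(+0.15) = 12.480 °C.
Cooling required: 16.3 − (12.480) = 3.820 °C.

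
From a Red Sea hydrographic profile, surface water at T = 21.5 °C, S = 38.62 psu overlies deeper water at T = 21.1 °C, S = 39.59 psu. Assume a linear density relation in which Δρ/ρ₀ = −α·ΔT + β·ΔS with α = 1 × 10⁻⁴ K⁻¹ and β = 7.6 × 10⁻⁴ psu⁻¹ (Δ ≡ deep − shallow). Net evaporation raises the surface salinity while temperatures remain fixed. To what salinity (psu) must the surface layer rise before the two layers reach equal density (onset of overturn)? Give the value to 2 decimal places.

Neutral buoyancy requires −α(T_deep − T_surf) + β(S_deep − S_surf′) = 0.
S_surf′ = S_deep − (α/β)·ΔT = 39.59 − (1 × 10⁻⁴/7.6 × 10⁻⁴)·(-0.4) = 39.6426 psu.
Increase required: 39.6426 − 38.62 = 1.0226 psu.

39.64 psu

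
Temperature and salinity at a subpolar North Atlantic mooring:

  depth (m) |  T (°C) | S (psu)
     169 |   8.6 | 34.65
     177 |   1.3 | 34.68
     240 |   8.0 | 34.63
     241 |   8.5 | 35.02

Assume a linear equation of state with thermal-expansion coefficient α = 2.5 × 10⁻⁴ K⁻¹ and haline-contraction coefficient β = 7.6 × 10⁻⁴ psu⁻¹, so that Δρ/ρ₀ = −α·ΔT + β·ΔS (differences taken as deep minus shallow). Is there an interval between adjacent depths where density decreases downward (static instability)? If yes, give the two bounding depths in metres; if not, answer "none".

177–240 m

Evaluate Δρ/ρ₀ = −αΔT + βΔS across each adjacent pair:
  169–177 m: −αΔT+βΔS = −(2.5 × 10⁻⁴)(-7.3)+(7.6 × 10⁻⁴)(+0.03) = 1.8 × 10⁻³ → stable
  177–240 m: −αΔT+βΔS = −(2.5 × 10⁻⁴)(+6.7)+(7.6 × 10⁻⁴)(-0.05) = -1.7 × 10⁻³ → UNSTABLE
  240–241 m: −αΔT+βΔS = −(2.5 × 10⁻⁴)(+0.5)+(7.6 × 10⁻⁴)(+0.39) = 1.7 × 10⁻⁴ → stable
The 177–240 m interval has Δρ < 0: lighter water underlies denser water.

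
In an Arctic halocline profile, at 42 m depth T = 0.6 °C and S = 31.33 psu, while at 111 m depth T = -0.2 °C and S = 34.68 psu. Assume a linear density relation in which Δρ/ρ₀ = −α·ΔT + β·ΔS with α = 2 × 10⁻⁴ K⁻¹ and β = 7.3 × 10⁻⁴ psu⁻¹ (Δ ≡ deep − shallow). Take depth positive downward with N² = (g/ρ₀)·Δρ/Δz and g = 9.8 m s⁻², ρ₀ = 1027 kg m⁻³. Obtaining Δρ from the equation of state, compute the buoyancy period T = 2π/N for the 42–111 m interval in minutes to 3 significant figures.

ΔT = -0.8 K, ΔS = +3.35 psu (deep − shallow).
Δρ/ρ₀ = −αΔT + βΔS = 1.60 × 10⁻⁴ + 2.4455 × 10⁻³ = 2.6055 × 10⁻³, so Δρ ≈ 2.676 kg m⁻³.
N² = (g/ρ₀)·Δρ/Δz = g·(Δρ/ρ₀)/Δz = 9.8 × 2.6055 × 10⁻³ / 69 = 3.7006 × 10⁻⁴ s⁻².
N = √(3.7006 × 10⁻⁴) = 0.019237 rad s⁻¹ → T = 2π/N = 326.62 s = 5.4437 min ≈ 5.44 min.

5.44 min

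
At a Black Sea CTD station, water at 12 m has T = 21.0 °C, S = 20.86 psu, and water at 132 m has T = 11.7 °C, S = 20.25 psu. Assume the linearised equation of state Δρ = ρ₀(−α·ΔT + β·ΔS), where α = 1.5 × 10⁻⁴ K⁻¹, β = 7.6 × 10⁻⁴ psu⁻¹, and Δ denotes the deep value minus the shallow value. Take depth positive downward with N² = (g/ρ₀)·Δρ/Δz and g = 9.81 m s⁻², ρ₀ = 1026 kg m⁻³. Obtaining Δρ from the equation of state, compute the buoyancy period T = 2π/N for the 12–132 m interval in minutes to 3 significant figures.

12.0 min

ΔT = -9.3 K, ΔS = -0.61 psu (deep − shallow).
Δρ/ρ₀ = −αΔT + βΔS = 1.395 × 10⁻³ − 4.636 × 10⁻⁴ = 9.314 × 10⁻⁴, so Δρ ≈ 0.9556 kg m⁻³.
N² = (g/ρ₀)·Δρ/Δz = g·(Δρ/ρ₀)/Δz = 9.81 × 9.314 × 10⁻⁴ / 120 = 7.6142 × 10⁻⁵ s⁻².
N = √(7.6142 × 10⁻⁵) = 8.7259 × 10⁻³ rad s⁻¹ → T = 2π/N = 720.06 s = 12.001 min ≈ 12.0 min.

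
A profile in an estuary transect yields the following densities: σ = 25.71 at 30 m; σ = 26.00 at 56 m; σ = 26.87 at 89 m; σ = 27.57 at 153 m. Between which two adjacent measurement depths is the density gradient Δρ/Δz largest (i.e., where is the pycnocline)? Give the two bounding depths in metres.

56–89 m

Compute the density gradient over each adjacent pair:
  30–56 m: Δρ/Δz = 0.29/26 = 0.011 kg m⁻⁴
  56–89 m: Δρ/Δz = 0.87/33 = 0.026 kg m⁻⁴
  89–153 m: Δρ/Δz = 0.70/64 = 0.011 kg m⁻⁴
The largest gradient is in the 56–89 m interval — the pycnocline.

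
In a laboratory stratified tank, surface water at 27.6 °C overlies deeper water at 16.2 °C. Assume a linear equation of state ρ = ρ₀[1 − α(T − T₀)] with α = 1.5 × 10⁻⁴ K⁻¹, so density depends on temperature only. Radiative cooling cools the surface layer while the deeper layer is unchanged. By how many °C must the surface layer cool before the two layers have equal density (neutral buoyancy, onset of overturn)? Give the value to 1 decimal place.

With temperature the only control, equal density requires T_surf′ = T_deep.
T_surf′ = 16.2 °C.
Cooling required: 27.6 − 16.2 = 11.4 °C.

11.4 °C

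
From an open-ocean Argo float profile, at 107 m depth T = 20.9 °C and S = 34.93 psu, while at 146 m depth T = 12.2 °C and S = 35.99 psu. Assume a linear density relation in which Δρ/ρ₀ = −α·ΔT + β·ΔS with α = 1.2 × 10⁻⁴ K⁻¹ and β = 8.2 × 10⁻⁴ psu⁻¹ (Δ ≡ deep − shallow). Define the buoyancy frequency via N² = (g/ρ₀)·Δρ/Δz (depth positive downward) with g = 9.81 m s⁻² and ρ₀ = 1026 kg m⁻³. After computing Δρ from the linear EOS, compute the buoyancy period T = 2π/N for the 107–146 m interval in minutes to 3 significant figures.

ΔT = -8.7 K, ΔS = +1.06 psu (deep − shallow).
Δρ/ρ₀ = −αΔT + βΔS = 1.044 × 10⁻³ + 8.692 × 10⁻⁴ = 1.9132 × 10⁻³, so Δρ ≈ 1.963 kg m⁻³.
N² = (g/ρ₀)·Δρ/Δz = g·(Δρ/ρ₀)/Δz = 9.81 × 1.9132 × 10⁻³ / 39 = 4.8124 × 10⁻⁴ s⁻².
N = √(4.8124 × 10⁻⁴) = 0.021937 rad s⁻¹ → T = 2π/N = 286.42 s = 4.7737 min ≈ 4.77 min.

4.77 min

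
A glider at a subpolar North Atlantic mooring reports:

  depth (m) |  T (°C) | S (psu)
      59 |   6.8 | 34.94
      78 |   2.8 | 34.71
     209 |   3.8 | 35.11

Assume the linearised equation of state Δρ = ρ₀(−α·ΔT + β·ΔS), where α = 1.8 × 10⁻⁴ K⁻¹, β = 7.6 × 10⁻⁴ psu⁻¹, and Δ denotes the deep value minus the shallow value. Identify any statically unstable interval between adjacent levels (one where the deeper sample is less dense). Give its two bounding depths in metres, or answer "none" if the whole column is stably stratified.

Evaluate Δρ/ρ₀ = −αΔT + βΔS across each adjacent pair:
  59–78 m: −αΔT+βΔS = −(1.8 × 10⁻⁴)(-4.0)+(7.6 × 10⁻⁴)(-0.23) = 5.5 × 10⁻⁴ → stable
  78–209 m: −αΔT+βΔS = −(1.8 × 10⁻⁴)(+1.0)+(7.6 × 10⁻⁴)(+0.40) = 1.2 × 10⁻⁴ → stable
Every interval has Δρ > 0: the column is stably stratified throughout.

none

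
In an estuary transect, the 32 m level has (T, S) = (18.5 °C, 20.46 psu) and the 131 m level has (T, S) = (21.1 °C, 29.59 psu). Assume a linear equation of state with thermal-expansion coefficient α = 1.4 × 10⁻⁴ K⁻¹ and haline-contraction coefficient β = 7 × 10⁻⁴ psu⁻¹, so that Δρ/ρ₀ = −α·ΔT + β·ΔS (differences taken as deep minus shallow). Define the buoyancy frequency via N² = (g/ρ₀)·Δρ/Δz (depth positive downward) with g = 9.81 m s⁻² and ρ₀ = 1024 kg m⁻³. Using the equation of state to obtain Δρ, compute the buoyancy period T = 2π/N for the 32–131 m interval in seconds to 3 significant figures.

257 s

ΔT = +2.6 K, ΔS = +9.13 psu (deep − shallow).
Δρ/ρ₀ = −αΔT + βΔS = -3.64 × 10⁻⁴ + 6.391 × 10⁻³ = 6.027 × 10⁻³, so Δρ ≈ 6.172 kg m⁻³.
N² = (g/ρ₀)·Δρ/Δz = g·(Δρ/ρ₀)/Δz = 9.81 × 6.027 × 10⁻³ / 99 = 5.9722 × 10⁻⁴ s⁻².
N = √(5.9722 × 10⁻⁴) = 0.024438 rad s⁻¹ → T = 2π/N = 257.11 s ≈ 257 s.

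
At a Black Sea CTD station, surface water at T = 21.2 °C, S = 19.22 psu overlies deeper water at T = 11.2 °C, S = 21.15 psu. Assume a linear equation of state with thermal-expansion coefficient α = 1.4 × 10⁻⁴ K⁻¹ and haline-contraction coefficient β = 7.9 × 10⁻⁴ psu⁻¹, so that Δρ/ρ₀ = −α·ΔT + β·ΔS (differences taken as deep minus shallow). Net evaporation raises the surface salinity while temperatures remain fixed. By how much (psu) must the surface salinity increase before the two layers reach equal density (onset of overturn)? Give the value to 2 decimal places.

Neutral buoyancy requires −α(T_deep − T_surf) + β(S_deep − S_surf′) = 0.
S_surf′ = S_deep − (α/β)·ΔT = 21.15 − (1.4 × 10⁻⁴/7.9 × 10⁻⁴)·(-10.0) = 22.9222 psu.
Increase required: 22.9222 − 19.22 = 3.7022 psu.

3.70 psu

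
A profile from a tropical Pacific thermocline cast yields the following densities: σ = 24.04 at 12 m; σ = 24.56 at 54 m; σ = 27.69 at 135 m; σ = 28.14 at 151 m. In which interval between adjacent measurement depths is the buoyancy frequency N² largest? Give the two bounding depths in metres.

Compute the density gradient over each adjacent pair:
  12–54 m: Δρ/Δz = 0.52/42 = 0.012 kg m⁻⁴
  54–135 m: Δρ/Δz = 3.13/81 = 0.039 kg m⁻⁴
  135–151 m: Δρ/Δz = 0.45/16 = 0.028 kg m⁻⁴
The largest gradient is in the 54–135 m interval — the pycnocline.

54–135 m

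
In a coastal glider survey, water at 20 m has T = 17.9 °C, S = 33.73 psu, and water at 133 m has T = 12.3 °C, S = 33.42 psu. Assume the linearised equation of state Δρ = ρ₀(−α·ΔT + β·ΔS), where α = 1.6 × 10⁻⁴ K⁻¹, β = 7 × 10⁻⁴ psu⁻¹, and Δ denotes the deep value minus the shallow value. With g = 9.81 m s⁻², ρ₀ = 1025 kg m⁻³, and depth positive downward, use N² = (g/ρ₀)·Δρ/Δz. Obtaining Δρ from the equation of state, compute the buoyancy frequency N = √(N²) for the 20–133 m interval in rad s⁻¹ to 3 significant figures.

7.68 × 10⁻³ rad s⁻¹

ΔT = -5.6 K, ΔS = -0.31 psu (deep − shallow).
Δρ/ρ₀ = −αΔT + βΔS = 8.96 × 10⁻⁴ − 2.17 × 10⁻⁴ = 6.79 × 10⁻⁴, so Δρ ≈ 0.6960 kg m⁻³.
N² = (g/ρ₀)·Δρ/Δz = g·(Δρ/ρ₀)/Δz = 9.81 × 6.79 × 10⁻⁴ / 113 = 5.8947 × 10⁻⁵ s⁻².
N = √(5.8947 × 10⁻⁵) = 7.6777 × 10⁻³ rad s⁻¹ ≈ 7.68 × 10⁻³ rad s⁻¹.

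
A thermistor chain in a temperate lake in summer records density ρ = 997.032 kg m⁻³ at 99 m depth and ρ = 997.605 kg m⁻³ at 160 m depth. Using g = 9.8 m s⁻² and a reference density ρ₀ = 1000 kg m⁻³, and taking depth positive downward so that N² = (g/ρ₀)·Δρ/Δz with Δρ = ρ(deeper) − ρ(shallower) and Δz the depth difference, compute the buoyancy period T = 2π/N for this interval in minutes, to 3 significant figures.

Δρ = 997.605 − 997.032 = 0.573 kg m⁻³ over Δz = 160 − 99 = 61 m.
N² = (9.8/1000) × (0.573/61) = 9.2056 × 10⁻⁵ s⁻².
N = √(9.2056 × 10⁻⁵) = 9.5946 × 10⁻³ rad s⁻¹, so T = 2π/N = 654.87 s = 10.915 min ≈ 10.9 min.
A positive N² confirms static stability across the interval.

10.9 min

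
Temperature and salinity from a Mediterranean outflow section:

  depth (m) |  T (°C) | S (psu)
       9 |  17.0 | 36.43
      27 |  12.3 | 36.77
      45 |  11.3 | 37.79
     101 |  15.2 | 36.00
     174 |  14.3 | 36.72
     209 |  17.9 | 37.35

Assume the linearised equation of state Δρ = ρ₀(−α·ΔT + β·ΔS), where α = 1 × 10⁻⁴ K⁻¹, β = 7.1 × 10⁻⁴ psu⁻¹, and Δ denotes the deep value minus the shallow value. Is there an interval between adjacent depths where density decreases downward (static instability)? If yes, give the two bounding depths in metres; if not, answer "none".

45–101 m

Evaluate Δρ/ρ₀ = −αΔT + βΔS across each adjacent pair:
  9–27 m: −αΔT+βΔS = −(1 × 10⁻⁴)(-4.7)+(7.1 × 10⁻⁴)(+0.34) = 7.1 × 10⁻⁴ → stable
  27–45 m: −αΔT+βΔS = −(1 × 10⁻⁴)(-1.0)+(7.1 × 10⁻⁴)(+1.02) = 8.2 × 10⁻⁴ → stable
  45–101 m: −αΔT+βΔS = −(1 × 10⁻⁴)(+3.9)+(7.1 × 10⁻⁴)(-1.79) = -1.7 × 10⁻³ → UNSTABLE
  101–174 m: −αΔT+βΔS = −(1 × 10⁻⁴)(-0.9)+(7.1 × 10⁻⁴)(+0.72) = 6.0 × 10⁻⁴ → stable
  174–209 m: −αΔT+βΔS = −(1 × 10⁻⁴)(+3.6)+(7.1 × 10⁻⁴)(+0.63) = 8.7 × 10⁻⁵ → stable
The 45–101 m interval has Δρ < 0: lighter water underlies denser water.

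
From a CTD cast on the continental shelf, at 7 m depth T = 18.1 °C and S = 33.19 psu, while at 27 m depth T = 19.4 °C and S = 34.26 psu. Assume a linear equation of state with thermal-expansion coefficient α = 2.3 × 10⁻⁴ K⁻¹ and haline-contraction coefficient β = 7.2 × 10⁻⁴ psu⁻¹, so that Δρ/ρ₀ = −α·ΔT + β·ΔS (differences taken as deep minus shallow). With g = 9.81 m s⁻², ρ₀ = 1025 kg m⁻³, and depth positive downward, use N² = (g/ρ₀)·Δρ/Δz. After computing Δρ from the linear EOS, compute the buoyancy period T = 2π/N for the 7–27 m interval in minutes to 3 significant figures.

ΔT = +1.3 K, ΔS = +1.07 psu (deep − shallow).
Δρ/ρ₀ = −αΔT + βΔS = -2.99 × 10⁻⁴ + 7.704 × 10⁻⁴ = 4.714 × 10⁻⁴, so Δρ ≈ 0.4832 kg m⁻³.
N² = (g/ρ₀)·Δρ/Δz = g·(Δρ/ρ₀)/Δz = 9.81 × 4.714 × 10⁻⁴ / 20 = 2.3122 × 10⁻⁴ s⁻².
N = √(2.3122 × 10⁻⁴) = 0.015206 rad s⁻¹ → T = 2π/N = 413.20 s = 6.8867 min ≈ 6.89 min.

6.89 min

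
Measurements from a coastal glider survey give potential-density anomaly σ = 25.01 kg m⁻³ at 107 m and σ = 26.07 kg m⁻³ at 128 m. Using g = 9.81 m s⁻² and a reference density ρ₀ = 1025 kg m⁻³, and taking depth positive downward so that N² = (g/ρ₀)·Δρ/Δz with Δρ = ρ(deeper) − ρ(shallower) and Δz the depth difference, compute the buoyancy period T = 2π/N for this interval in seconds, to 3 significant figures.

Δρ = 1026.07 − 1025.01 = 1.06 kg m⁻³ over Δz = 128 − 107 = 21 m.
N² = (9.81/1025) × (1.06/21) = 4.8309 × 10⁻⁴ s⁻².
N = √(4.8309 × 10⁻⁴) = 0.021979 rad s⁻¹, so T = 2π/N = 285.87 s ≈ 286 s.

286 s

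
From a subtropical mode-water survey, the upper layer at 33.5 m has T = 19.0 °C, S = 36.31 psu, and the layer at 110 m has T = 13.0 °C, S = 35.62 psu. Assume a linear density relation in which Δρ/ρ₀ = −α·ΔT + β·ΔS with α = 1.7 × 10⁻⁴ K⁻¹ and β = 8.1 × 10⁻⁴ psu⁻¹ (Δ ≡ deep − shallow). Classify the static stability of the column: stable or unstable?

stable

ΔT = 13.0 − 19.0 = -6.0 K and ΔS = 35.62 − 36.31 = -0.69 psu (deep − shallow).
−αΔT = 1.02 × 10⁻³; βΔS = -5.589 × 10⁻⁴; sum Δρ/ρ₀ = 4.611 × 10⁻⁴.
Δρ/ρ₀ > 0, so Δρ > 0: deeper water is denser → statically stable.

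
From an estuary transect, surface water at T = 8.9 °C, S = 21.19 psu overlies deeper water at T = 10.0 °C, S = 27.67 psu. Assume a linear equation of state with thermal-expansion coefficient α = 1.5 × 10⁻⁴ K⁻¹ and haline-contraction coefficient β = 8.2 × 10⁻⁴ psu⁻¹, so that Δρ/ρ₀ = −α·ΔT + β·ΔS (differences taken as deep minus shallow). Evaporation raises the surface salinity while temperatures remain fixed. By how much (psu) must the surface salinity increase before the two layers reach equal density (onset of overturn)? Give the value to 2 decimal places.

Neutral buoyancy requires −α(T_deep − T_surf) + β(S_deep − S_surf′) = 0.
S_surf′ = S_deep − (α/β)·ΔT = 27.67 − (1.5 × 10⁻⁴/8.2 × 10⁻⁴)·(+1.1) = 27.4688 psu.
Increase required: 27.4688 − 21.19 = 6.2788 psu.

6.28 psu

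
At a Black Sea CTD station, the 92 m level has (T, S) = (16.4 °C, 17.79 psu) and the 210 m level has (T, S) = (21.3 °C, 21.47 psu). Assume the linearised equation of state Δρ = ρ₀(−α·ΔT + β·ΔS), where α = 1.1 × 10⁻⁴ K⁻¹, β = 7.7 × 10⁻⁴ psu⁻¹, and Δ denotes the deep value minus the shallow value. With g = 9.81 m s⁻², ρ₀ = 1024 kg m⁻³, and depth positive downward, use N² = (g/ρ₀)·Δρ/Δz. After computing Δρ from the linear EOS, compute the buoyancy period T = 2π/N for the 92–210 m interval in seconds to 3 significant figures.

ΔT = +4.9 K, ΔS = +3.68 psu (deep − shallow).
Δρ/ρ₀ = −αΔT + βΔS = -5.39 × 10⁻⁴ + 2.8336 × 10⁻³ = 2.2946 × 10⁻³, so Δρ ≈ 2.350 kg m⁻³.
N² = (g/ρ₀)·Δρ/Δz = g·(Δρ/ρ₀)/Δz = 9.81 × 2.2946 × 10⁻³ / 118 = 1.9076 × 10⁻⁴ s⁻².
N = √(1.9076 × 10⁻⁴) = 0.013812 rad s⁻¹ → T = 2π/N = 454.91 s ≈ 455 s.

455 s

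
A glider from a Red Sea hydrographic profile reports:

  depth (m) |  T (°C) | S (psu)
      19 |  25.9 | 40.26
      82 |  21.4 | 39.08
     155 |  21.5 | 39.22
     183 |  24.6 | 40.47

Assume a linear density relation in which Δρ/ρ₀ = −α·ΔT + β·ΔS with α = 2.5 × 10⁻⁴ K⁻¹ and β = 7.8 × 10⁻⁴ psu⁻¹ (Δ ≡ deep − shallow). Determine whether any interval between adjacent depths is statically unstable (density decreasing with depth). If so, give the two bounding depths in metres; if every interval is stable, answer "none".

Evaluate Δρ/ρ₀ = −αΔT + βΔS across each adjacent pair:
  19–82 m: −αΔT+βΔS = −(2.5 × 10⁻⁴)(-4.5)+(7.8 × 10⁻⁴)(-1.18) = 2.0 × 10⁻⁴ → stable
  82–155 m: −αΔT+βΔS = −(2.5 × 10⁻⁴)(+0.1)+(7.8 × 10⁻⁴)(+0.14) = 8.4 × 10⁻⁵ → stable
  155–183 m: −αΔT+βΔS = −(2.5 × 10⁻⁴)(+3.1)+(7.8 × 10⁻⁴)(+1.25) = 2.0 × 10⁻⁴ → stable
Every interval has Δρ > 0: the column is stably stratified throughout.

none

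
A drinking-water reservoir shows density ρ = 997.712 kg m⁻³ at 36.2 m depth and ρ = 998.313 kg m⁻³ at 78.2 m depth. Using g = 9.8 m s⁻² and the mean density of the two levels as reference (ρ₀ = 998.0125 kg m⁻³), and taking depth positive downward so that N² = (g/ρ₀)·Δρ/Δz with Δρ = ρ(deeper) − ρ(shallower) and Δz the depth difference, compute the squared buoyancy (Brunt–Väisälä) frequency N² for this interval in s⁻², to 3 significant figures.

1.41 × 10⁻⁴ s⁻²

Δρ = 998.313 − 997.712 = 0.601 kg m⁻³ over Δz = 78.2 − 36.2 = 42 m.
N² = (9.8/998.0125) × (0.601/42) = 1.4051 × 10⁻⁴ s⁻² ≈ 1.41 × 10⁻⁴ s⁻².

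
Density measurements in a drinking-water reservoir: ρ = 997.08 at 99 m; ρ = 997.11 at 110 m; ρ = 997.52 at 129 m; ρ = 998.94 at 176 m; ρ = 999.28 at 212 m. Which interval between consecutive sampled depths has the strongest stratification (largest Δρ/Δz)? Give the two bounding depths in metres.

Compute the density gradient over each adjacent pair:
  99–110 m: Δρ/Δz = 0.03/11 = 2.7 × 10⁻³ kg m⁻⁴
  110–129 m: Δρ/Δz = 0.41/19 = 0.022 kg m⁻⁴
  129–176 m: Δρ/Δz = 1.42/47 = 0.030 kg m⁻⁴
  176–212 m: Δρ/Δz = 0.34/36 = 9.4 × 10⁻³ kg m⁻⁴
The largest gradient is in the 129–176 m interval — the pycnocline.

129–176 m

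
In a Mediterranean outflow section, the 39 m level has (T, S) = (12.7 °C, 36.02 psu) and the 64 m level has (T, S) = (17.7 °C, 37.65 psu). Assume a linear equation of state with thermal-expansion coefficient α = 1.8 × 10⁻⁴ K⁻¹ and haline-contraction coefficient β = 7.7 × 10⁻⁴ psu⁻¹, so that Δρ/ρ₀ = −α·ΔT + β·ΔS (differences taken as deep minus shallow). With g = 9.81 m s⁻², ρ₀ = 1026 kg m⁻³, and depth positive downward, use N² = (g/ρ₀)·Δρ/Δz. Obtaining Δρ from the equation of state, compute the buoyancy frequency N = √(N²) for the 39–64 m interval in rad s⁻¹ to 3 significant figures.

ΔT = +5.0 K, ΔS = +1.63 psu (deep − shallow).
Δρ/ρ₀ = −αΔT + βΔS = -9.00 × 10⁻⁴ + 1.2551 × 10⁻³ = 3.551 × 10⁻⁴, so Δρ ≈ 0.3643 kg m⁻³.
N² = (g/ρ₀)·Δρ/Δz = g·(Δρ/ρ₀)/Δz = 9.81 × 3.551 × 10⁻⁴ / 25 = 1.3934 × 10⁻⁴ s⁻².
N = √(1.3934 × 10⁻⁴) = 0.011804 rad s⁻¹ ≈ 0.0118 rad s⁻¹.

0.0118 rad s⁻¹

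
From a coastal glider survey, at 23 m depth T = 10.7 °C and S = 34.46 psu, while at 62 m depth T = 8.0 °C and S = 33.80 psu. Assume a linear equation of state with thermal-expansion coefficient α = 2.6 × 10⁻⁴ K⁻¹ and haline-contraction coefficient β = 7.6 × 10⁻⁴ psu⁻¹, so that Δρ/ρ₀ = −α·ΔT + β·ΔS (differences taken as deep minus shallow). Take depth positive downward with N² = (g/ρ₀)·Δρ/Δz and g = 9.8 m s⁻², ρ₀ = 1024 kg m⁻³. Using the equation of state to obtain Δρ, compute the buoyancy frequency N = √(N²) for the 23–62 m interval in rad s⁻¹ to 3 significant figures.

ΔT = -2.7 K, ΔS = -0.66 psu (deep − shallow).
Δρ/ρ₀ = −αΔT + βΔS = 7.02 × 10⁻⁴ − 5.016 × 10⁻⁴ = 2.004 × 10⁻⁴, so Δρ ≈ 0.2052 kg m⁻³.
N² = (g/ρ₀)·Δρ/Δz = g·(Δρ/ρ₀)/Δz = 9.8 × 2.004 × 10⁻⁴ / 39 = 5.0357 × 10⁻⁵ s⁻².
N = √(5.0357 × 10⁻⁵) = 7.0963 × 10⁻³ rad s⁻¹ ≈ 7.10 × 10⁻³ rad s⁻¹.

7.10 × 10⁻³ rad s⁻¹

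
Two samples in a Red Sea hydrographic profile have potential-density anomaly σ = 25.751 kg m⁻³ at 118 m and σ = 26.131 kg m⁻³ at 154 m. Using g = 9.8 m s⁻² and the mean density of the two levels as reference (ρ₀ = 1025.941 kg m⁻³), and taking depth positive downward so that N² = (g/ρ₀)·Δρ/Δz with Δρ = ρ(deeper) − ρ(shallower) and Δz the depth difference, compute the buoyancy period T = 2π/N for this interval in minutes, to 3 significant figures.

10.4 min

Δρ = 1026.131 − 1025.751 = 0.380 kg m⁻³ over Δz = 154 − 118 = 36 m.
N² = (9.8/1025.941) × (0.380/36) = 1.0083 × 10⁻⁴ s⁻².
N = √(1.0083 × 10⁻⁴) = 0.010041 rad s⁻¹, so T = 2π/N = 625.75 s = 10.429 min ≈ 10.4 min.
N² > 0, so the interval is statically stable.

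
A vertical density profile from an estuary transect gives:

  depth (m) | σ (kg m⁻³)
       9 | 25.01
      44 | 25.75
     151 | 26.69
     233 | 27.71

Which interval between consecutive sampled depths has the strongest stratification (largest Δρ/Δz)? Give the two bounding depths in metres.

9–44 m

Compute the density gradient over each adjacent pair:
  9–44 m: Δρ/Δz = 0.74/35 = 0.021 kg m⁻⁴
  44–151 m: Δρ/Δz = 0.94/107 = 8.8 × 10⁻³ kg m⁻⁴
  151–233 m: Δρ/Δz = 1.02/82 = 0.012 kg m⁻⁴
The largest gradient is in the 9–44 m interval — the pycnocline.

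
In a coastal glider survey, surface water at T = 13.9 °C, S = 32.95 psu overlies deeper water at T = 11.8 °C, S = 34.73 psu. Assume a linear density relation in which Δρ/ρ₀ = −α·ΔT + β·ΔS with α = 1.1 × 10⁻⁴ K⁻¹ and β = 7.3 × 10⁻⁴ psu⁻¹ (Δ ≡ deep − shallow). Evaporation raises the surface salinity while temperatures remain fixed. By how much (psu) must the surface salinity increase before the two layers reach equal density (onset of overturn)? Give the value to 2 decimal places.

2.10 psu

Neutral buoyancy requires −α(T_deep − T_surf) + β(S_deep − S_surf′) = 0.
S_surf′ = S_deep − (α/β)·ΔT = 34.73 − (1.1 × 10⁻⁴/7.3 × 10⁻⁴)·(-2.1) = 35.0464 psu.
Increase required: 35.0464 − 32.95 = 2.0964 psu.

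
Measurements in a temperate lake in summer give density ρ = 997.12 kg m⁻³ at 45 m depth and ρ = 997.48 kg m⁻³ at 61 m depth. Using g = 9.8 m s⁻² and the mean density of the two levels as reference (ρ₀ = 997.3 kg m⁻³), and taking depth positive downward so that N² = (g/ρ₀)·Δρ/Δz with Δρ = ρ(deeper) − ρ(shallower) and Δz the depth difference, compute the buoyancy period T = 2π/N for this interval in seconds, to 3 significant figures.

Δρ = 997.48 − 997.12 = 0.36 kg m⁻³ over Δz = 61 − 45 = 16 m.
N² = (9.8/997.3) × (0.36/16) = 2.2110 × 10⁻⁴ s⁻².
N = √(2.2110 × 10⁻⁴) = 0.014869 rad s⁻¹, so T = 2π/N = 422.57 s ≈ 423 s.
A positive N² confirms static stability across the interval.

423 s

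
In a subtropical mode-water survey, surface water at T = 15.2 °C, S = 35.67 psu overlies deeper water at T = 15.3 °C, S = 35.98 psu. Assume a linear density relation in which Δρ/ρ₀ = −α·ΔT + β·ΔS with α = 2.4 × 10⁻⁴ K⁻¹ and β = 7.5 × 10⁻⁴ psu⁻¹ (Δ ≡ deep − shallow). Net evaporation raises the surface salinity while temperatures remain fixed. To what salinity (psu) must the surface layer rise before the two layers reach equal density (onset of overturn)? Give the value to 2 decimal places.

Neutral buoyancy requires −α(T_deep − T_surf) + β(S_deep − S_surf′) = 0.
S_surf′ = S_deep − (α/β)·ΔT = 35.98 − (2.4 × 10⁻⁴/7.5 × 10⁻⁴)·(+0.1) = 35.9480 psu.
Increase required: 35.9480 − 35.67 = 0.2780 psu.

35.95 psu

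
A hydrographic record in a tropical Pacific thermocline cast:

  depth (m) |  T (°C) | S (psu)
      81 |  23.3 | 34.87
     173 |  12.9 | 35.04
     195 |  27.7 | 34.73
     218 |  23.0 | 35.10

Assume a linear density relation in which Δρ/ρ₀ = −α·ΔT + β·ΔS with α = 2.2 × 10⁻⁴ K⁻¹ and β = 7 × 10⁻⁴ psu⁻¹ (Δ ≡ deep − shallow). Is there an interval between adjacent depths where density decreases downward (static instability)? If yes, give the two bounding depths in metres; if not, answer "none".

Evaluate Δρ/ρ₀ = −αΔT + βΔS across each adjacent pair:
  81–173 m: −αΔT+βΔS = −(2.2 × 10⁻⁴)(-10.4)+(7 × 10⁻⁴)(+0.17) = 2.4 × 10⁻³ → stable
  173–195 m: −αΔT+βΔS = −(2.2 × 10⁻⁴)(+14.8)+(7 × 10⁻⁴)(-0.31) = -3.5 × 10⁻³ → UNSTABLE
  195–218 m: −αΔT+βΔS = −(2.2 × 10⁻⁴)(-4.7)+(7 × 10⁻⁴)(+0.37) = 1.3 × 10⁻³ → stable
The 173–195 m interval has Δρ < 0: lighter water underlies denser water.

173–195 m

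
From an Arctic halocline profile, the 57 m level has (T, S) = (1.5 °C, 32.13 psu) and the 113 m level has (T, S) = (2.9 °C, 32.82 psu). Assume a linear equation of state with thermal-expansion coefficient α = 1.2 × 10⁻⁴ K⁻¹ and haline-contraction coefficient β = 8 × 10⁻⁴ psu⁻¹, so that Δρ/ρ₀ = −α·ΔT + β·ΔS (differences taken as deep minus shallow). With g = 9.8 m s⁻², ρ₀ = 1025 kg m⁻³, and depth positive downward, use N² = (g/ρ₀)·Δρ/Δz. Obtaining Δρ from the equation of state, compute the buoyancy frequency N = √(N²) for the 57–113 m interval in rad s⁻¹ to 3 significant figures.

ΔT = +1.4 K, ΔS = +0.69 psu (deep − shallow).
Δρ/ρ₀ = −αΔT + βΔS = -1.68 × 10⁻⁴ + 5.52 × 10⁻⁴ = 3.84 × 10⁻⁴, so Δρ ≈ 0.3936 kg m⁻³.
N² = (g/ρ₀)·Δρ/Δz = g·(Δρ/ρ₀)/Δz = 9.8 × 3.84 × 10⁻⁴ / 56 = 6.7200 × 10⁻⁵ s⁻².
N = √(6.7200 × 10⁻⁵) = 8.1976 × 10⁻³ rad s⁻¹ ≈ 8.20 × 10⁻³ rad s⁻¹.

8.20 × 10⁻³ rad s⁻¹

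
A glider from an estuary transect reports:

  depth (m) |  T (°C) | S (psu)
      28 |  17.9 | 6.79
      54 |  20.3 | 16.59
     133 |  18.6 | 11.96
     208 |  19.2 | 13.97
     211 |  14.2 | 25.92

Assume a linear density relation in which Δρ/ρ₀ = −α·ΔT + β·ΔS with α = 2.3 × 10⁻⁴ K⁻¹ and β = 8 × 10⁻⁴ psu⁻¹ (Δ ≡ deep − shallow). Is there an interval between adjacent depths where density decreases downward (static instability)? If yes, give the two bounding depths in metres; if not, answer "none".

Evaluate Δρ/ρ₀ = −αΔT + βΔS across each adjacent pair:
  28–54 m: −αΔT+βΔS = −(2.3 × 10⁻⁴)(+2.4)+(8 × 10⁻⁴)(+9.80) = 7.3 × 10⁻³ → stable
  54–133 m: −αΔT+βΔS = −(2.3 × 10⁻⁴)(-1.7)+(8 × 10⁻⁴)(-4.63) = -3.3 × 10⁻³ → UNSTABLE
  133–208 m: −αΔT+βΔS = −(2.3 × 10⁻⁴)(+0.6)+(8 × 10⁻⁴)(+2.01) = 1.5 × 10⁻³ → stable
  208–211 m: −αΔT+βΔS = −(2.3 × 10⁻⁴)(-5.0)+(8 × 10⁻⁴)(+11.95) = 0.011 → stable
The 54–133 m interval has Δρ < 0: lighter water underlies denser water.

54–133 m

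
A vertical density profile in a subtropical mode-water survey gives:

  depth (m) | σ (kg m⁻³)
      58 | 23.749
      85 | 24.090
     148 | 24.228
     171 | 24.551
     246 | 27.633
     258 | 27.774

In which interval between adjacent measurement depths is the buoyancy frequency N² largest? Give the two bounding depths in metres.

171–246 m

Compute the density gradient over each adjacent pair:
  58–85 m: Δρ/Δz = 0.341/27 = 0.013 kg m⁻⁴
  85–148 m: Δρ/Δz = 0.138/63 = 2.2 × 10⁻³ kg m⁻⁴
  148–171 m: Δρ/Δz = 0.323/23 = 0.014 kg m⁻⁴
  171–246 m: Δρ/Δz = 3.082/75 = 0.041 kg m⁻⁴
  246–258 m: Δρ/Δz = 0.141/12 = 0.012 kg m⁻⁴
The largest gradient is in the 171–246 m interval — the pycnocline.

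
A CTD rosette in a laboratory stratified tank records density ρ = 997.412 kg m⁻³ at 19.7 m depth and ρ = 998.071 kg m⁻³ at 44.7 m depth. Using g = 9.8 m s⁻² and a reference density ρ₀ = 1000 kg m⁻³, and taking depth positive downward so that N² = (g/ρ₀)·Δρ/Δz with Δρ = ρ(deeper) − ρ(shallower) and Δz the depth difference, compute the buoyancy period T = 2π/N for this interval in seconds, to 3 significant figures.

Δρ = 998.071 − 997.412 = 0.659 kg m⁻³ over Δz = 44.7 − 19.7 = 25 m.
N² = (9.8/1000) × (0.659/25) = 2.5833 × 10⁻⁴ s⁻².
N = √(2.5833 × 10⁻⁴) = 0.016073 rad s⁻¹, so T = 2π/N = 390.92 s ≈ 391 s.

391 s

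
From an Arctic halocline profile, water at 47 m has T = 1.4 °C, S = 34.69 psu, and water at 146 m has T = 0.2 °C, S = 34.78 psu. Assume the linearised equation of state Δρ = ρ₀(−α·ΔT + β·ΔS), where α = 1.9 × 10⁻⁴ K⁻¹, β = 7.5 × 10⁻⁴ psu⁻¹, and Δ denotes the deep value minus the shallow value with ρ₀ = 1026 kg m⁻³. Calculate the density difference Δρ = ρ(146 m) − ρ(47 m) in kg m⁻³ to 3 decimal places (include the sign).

ΔT = -1.2 K, ΔS = +0.09 psu (deep − shallow).
Δρ/ρ₀ = −(1.9 × 10⁻⁴)(-1.2) + (7.5 × 10⁻⁴)(+0.09) = 2.955 × 10⁻⁴.
Δρ = 1026 × (2.955 × 10⁻⁴) = +0.303 kg m⁻³.
Positive Δρ: denser below, stable.

+0.303 kg m⁻³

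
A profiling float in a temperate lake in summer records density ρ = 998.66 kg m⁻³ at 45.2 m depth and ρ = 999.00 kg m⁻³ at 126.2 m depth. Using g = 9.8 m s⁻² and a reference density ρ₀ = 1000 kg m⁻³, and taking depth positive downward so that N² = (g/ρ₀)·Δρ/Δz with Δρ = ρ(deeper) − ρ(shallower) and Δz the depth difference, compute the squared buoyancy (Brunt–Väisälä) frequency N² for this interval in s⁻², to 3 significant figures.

Δρ = 999.00 − 998.66 = 0.34 kg m⁻³ over Δz = 126.2 − 45.2 = 81 m.
N² = (9.8/1000) × (0.34/81) = 4.1136 × 10⁻⁵ s⁻² ≈ 4.11 × 10⁻⁵ s⁻².
A positive N² confirms static stability across the interval.

4.11 × 10⁻⁵ s⁻²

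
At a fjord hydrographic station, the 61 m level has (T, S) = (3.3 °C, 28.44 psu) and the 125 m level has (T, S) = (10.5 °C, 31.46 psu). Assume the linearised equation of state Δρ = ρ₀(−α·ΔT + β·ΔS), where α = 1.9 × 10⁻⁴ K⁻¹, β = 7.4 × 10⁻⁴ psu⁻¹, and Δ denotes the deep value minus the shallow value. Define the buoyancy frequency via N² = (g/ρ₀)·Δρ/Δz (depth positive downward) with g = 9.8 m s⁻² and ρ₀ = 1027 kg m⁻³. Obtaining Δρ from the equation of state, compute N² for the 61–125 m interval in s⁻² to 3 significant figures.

ΔT = +7.2 K, ΔS = +3.02 psu (deep − shallow).
Δρ/ρ₀ = −αΔT + βΔS = -1.368 × 10⁻³ + 2.2348 × 10⁻³ = 8.668 × 10⁻⁴, so Δρ ≈ 0.8902 kg m⁻³.
N² = (g/ρ₀)·Δρ/Δz = g·(Δρ/ρ₀)/Δz = 9.8 × 8.668 × 10⁻⁴ / 64 = 1.3273 × 10⁻⁴ s⁻² ≈ 1.33 × 10⁻⁴ s⁻².

1.33 × 10⁻⁴ s⁻²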